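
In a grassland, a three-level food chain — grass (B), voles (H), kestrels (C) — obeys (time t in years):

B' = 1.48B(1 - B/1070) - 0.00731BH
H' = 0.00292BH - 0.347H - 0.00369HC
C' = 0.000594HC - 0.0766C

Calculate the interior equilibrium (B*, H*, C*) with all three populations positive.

B* ≈ 388, H* ≈ 129, C* ≈ 213

From dC/dt = 0: 0.000594H* = 0.0766, so H* = 129.
From dB/dt = 0: 1.48(1 - B*/1070) = 0.00731·129, giving B* = 1070·(1 - 0.637) = 388.
From dH/dt = 0: 0.00292·388 - 0.347 = 0.00369C*, so C* = 0.787/0.00369 = 213.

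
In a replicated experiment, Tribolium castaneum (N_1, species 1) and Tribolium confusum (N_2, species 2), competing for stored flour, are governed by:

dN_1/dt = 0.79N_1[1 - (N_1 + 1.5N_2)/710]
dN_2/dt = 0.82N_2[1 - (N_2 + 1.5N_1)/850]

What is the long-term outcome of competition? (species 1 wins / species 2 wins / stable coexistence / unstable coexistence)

unstable coexistence (outcome depends on initial conditions)

Compare the nullcline intercepts: K1/α12 = 710/1.5 = 473 < K2 = 850; K2/α21 = 850/1.5 = 567 < K1 = 710.
Since both are reversed, neither can invade when rare; the interior point is a saddle.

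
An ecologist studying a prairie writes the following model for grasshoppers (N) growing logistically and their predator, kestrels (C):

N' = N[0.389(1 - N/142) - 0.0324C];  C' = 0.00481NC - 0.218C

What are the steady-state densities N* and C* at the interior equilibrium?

N* ≈ 45.3, C* ≈ 8.17

From dC/dt = 0 with C > 0: 0.00481N* = 0.218, so N* = 45.3.
Substitute into dN/dt = 0: 0.389(1 - 45.3/142) = 0.0324C*.
The bracket is 0.681, giving C* = 0.265/0.0324 = 8.17.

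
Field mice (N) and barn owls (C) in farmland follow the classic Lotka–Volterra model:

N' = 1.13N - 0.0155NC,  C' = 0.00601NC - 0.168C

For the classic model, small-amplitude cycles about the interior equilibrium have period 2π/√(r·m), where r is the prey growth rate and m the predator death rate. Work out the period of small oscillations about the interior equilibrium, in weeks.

T ≈ 14.4 weeks

Here r = 1.13 and m = 0.168, so r·m = 0.19.
ω = √0.19 = 0.436 per week, hence T = 2π/ω ≈ 14.4 weeks.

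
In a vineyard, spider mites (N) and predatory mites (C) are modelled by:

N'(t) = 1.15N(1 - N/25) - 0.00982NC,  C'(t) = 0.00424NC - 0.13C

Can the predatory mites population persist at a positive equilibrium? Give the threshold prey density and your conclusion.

Threshold N = 30.7; K < 30.7, so no, the predator goes extinct.

The predator equation gives dC/dt > 0 only when N > 0.13/0.00424 = 30.7.
Without the predator, N → K = 25. Since 25 < 30.7, the predator cannot invade.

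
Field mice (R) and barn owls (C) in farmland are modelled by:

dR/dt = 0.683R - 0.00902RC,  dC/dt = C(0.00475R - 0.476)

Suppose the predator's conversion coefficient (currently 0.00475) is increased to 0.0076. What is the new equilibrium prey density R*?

At the interior fixed point, setting dC/dt = 0 with C > 0 fixes R* = (predator death rate)/(RC coefficient) — independent of the other coefficients.
With the change, R* = 0.476/0.0076 = 62.6; it falls from 100.

R* ≈ 62.6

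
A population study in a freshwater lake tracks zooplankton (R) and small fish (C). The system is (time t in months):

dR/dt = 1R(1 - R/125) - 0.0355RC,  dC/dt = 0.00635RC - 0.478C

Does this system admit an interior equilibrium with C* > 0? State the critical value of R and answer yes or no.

Threshold R = 75.3; K > 75.3, so yes, the predator persists.

The predator equation gives dC/dt > 0 only when R > 0.478/0.00635 = 75.3.
Without the predator, R → K = 125. Since 125 > 75.3, the predator can invade and persist.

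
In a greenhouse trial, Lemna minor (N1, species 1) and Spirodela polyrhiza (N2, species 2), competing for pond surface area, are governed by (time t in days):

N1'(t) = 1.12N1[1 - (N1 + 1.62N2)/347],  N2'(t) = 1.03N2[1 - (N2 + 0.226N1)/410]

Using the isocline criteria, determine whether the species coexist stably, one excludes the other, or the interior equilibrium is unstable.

Compare the nullcline intercepts: K1/α12 = 347/1.62 = 214 < K2 = 410; K2/α21 = 410/0.226 = 1810 > K1 = 347.
Since the inequalities point opposite ways, species 2 can invade but species 1 cannot.

species 2 excludes species 1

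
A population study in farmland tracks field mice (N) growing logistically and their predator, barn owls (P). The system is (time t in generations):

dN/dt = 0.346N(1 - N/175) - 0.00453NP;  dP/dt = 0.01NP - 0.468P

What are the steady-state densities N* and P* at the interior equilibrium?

N* ≈ 46.8, P* ≈ 56

From dP/dt = 0 with P > 0: 0.01N* = 0.468, so N* = 46.8.
Substitute into dN/dt = 0: 0.346(1 - 46.8/175) = 0.00453P*.
The bracket is 0.733, giving P* = 0.253/0.00453 = 56.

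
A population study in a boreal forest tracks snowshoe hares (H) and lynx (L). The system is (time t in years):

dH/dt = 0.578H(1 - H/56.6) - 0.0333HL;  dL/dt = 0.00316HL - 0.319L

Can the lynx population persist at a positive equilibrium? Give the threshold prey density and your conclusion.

The predator equation gives dL/dt > 0 only when H > 0.319/0.00316 = 101.
Without the predator, H → K = 56.6. Since 56.6 < 101, the predator cannot invade.

Threshold H = 101; K < 101, so no, the predator goes extinct.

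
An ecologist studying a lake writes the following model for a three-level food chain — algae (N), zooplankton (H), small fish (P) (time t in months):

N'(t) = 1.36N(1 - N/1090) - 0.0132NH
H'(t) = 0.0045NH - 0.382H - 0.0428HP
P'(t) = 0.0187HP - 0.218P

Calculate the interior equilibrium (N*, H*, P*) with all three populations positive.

N* ≈ 967, H* ≈ 11.7, P* ≈ 92.7

From dP/dt = 0: 0.0187H* = 0.218, so H* = 11.7.
From dN/dt = 0: 1.36(1 - N*/1090) = 0.0132·11.7, giving N* = 1090·(1 - 0.113) = 967.
From dH/dt = 0: 0.0045·967 - 0.382 = 0.0428P*, so P* = 3.97/0.0428 = 92.7.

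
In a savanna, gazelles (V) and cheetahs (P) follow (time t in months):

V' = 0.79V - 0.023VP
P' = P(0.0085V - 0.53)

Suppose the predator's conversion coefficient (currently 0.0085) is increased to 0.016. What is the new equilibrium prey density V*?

V* ≈ 33.1

At the interior fixed point, setting dP/dt = 0 with P > 0 fixes V* = (predator death rate)/(VP coefficient) — independent of the other coefficients.
With the change, V* = 0.53/0.016 = 33.1; it falls from 62.4.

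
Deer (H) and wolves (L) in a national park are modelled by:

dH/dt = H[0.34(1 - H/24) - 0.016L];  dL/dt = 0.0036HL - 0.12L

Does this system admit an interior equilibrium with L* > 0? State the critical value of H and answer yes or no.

The predator equation gives dL/dt > 0 only when H > 0.12/0.0036 = 33.3.
Without the predator, H → K = 24. Since 24 < 33.3, the predator cannot invade.

Threshold H = 33.3; K < 33.3, so no, the predator goes extinct.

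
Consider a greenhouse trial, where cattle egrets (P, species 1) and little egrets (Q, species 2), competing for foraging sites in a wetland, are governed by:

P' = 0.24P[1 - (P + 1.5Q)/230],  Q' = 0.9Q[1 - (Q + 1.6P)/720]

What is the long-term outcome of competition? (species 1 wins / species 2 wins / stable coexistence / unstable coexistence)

species 2 excludes species 1

Compare the nullcline intercepts: K1/α12 = 230/1.5 = 153 < K2 = 720; K2/α21 = 720/1.6 = 450 > K1 = 230.
Since the inequalities point opposite ways, species 2 can invade but species 1 cannot.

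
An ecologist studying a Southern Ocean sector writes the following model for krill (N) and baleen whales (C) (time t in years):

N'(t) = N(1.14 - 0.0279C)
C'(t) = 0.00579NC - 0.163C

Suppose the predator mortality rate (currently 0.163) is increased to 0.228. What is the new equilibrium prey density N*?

N* ≈ 39.4

At the interior fixed point, setting dC/dt = 0 with C > 0 fixes N* = (predator death rate)/(NC coefficient) — independent of the other coefficients.
With the change, N* = 0.228/0.00579 = 39.4; it rises from 28.2.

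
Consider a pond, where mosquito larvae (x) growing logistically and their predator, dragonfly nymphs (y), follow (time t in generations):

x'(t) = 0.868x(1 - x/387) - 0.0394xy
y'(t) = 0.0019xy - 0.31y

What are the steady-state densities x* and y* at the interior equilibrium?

From dy/dt = 0 with y > 0: 0.0019x* = 0.31, so x* = 163.
Substitute into dx/dt = 0: 0.868(1 - 163/387) = 0.0394y*.
The bracket is 0.578, giving y* = 0.502/0.0394 = 12.7.

x* ≈ 163, y* ≈ 12.7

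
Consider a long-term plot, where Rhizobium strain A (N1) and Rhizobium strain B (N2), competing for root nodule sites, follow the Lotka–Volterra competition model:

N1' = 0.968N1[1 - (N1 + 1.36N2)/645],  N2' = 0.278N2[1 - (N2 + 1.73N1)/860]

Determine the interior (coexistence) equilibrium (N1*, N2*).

Setting both brackets to zero gives the nullclines N1 + 1.36N2 = 645 and 1.73N1 + N2 = 860.
Substituting N2 = 860 - 1.73N1 into the first: N1(1 - 1.36·1.73) = 645 - 1.36·860.
So N1* = -525/-1.35 = 388, and then N2* = 860 - 1.73·388 = 189.

N1* ≈ 388, N2* ≈ 189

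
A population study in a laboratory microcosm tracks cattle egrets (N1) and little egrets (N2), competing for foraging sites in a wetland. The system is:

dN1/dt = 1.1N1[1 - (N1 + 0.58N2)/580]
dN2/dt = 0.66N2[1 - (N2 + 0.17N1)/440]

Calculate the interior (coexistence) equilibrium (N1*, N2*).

N1* ≈ 360, N2* ≈ 379

Setting both brackets to zero gives the nullclines N1 + 0.58N2 = 580 and 0.17N1 + N2 = 440.
Substituting N2 = 440 - 0.17N1 into the first: N1(1 - 0.58·0.17) = 580 - 0.58·440.
So N1* = 325/0.901 = 360, and then N2* = 440 - 0.17·360 = 379.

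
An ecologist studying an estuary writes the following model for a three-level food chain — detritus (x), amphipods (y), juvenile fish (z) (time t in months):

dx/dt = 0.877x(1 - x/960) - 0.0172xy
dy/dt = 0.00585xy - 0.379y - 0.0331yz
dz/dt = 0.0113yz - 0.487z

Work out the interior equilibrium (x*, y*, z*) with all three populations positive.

From dz/dt = 0: 0.0113y* = 0.487, so y* = 43.1.
From dx/dt = 0: 0.877(1 - x*/960) = 0.0172·43.1, giving x* = 960·(1 - 0.845) = 149.
From dy/dt = 0: 0.00585·149 - 0.379 = 0.0331z*, so z* = 0.49/0.0331 = 14.8.

x* ≈ 149, y* ≈ 43.1, z* ≈ 14.8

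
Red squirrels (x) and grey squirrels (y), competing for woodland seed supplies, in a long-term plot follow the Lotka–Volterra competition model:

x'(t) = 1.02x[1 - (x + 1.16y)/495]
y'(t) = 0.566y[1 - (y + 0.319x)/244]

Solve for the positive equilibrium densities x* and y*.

x* ≈ 336, y* ≈ 137

Setting both brackets to zero gives the nullclines x + 1.16y = 495 and 0.319x + y = 244.
Substituting y = 244 - 0.319x into the first: x(1 - 1.16·0.319) = 495 - 1.16·244.
So x* = 212/0.63 = 336, and then y* = 244 - 0.319·336 = 137.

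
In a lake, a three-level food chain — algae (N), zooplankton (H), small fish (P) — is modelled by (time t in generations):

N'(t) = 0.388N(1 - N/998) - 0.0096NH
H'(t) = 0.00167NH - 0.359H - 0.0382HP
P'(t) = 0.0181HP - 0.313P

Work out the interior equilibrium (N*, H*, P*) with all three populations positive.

N* ≈ 571, H* ≈ 17.3, P* ≈ 15.6

From dP/dt = 0: 0.0181H* = 0.313, so H* = 17.3.
From dN/dt = 0: 0.388(1 - N*/998) = 0.0096·17.3, giving N* = 998·(1 - 0.428) = 571.
From dH/dt = 0: 0.00167·571 - 0.359 = 0.0382P*, so P* = 0.595/0.0382 = 15.6.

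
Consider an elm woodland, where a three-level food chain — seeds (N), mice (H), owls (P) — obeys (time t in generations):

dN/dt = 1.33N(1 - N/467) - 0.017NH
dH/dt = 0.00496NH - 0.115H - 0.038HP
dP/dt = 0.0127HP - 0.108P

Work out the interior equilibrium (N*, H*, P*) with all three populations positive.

From dP/dt = 0: 0.0127H* = 0.108, so H* = 8.5.
From dN/dt = 0: 1.33(1 - N*/467) = 0.017·8.5, giving N* = 467·(1 - 0.109) = 416.
From dH/dt = 0: 0.00496·416 - 0.115 = 0.038P*, so P* = 1.95/0.038 = 51.3.

N* ≈ 416, H* ≈ 8.5, P* ≈ 51.3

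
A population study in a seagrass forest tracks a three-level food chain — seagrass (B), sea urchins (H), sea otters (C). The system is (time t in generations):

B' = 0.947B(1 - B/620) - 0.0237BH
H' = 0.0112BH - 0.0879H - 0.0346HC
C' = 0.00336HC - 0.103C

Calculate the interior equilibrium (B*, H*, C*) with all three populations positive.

From dC/dt = 0: 0.00336H* = 0.103, so H* = 30.7.
From dB/dt = 0: 0.947(1 - B*/620) = 0.0237·30.7, giving B* = 620·(1 - 0.767) = 144.
From dH/dt = 0: 0.0112·144 - 0.0879 = 0.0346C*, so C* = 1.53/0.0346 = 44.2.

B* ≈ 144, H* ≈ 30.7, C* ≈ 44.2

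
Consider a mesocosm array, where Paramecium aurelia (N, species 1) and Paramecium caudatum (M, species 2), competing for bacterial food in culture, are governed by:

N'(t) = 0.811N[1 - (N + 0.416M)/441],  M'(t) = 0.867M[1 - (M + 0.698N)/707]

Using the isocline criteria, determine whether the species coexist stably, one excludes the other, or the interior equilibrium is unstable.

Compare the nullcline intercepts: K1/α12 = 441/0.416 = 1060 > K2 = 707; K2/α21 = 707/0.698 = 1010 > K1 = 441.
Since both inequalities hold, each species can invade when rare, so the interior equilibrium is stable.

stable coexistence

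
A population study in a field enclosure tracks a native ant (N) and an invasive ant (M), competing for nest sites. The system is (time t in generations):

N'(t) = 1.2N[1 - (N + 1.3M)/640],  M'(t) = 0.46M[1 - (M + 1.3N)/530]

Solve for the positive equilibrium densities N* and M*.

Setting both brackets to zero gives the nullclines N + 1.3M = 640 and 1.3N + M = 530.
Substituting M = 530 - 1.3N into the first: N(1 - 1.3·1.3) = 640 - 1.3·530.
So N* = -49/-0.69 = 71, and then M* = 530 - 1.3·71 = 438.

N* ≈ 71, M* ≈ 438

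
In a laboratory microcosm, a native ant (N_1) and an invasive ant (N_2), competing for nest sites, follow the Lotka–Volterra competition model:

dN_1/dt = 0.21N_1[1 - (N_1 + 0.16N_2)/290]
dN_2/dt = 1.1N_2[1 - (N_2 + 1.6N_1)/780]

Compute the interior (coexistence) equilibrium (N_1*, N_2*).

Setting both brackets to zero gives the nullclines N_1 + 0.16N_2 = 290 and 1.6N_1 + N_2 = 780.
Substituting N_2 = 780 - 1.6N_1 into the first: N_1(1 - 0.16·1.6) = 290 - 0.16·780.
So N_1* = 165/0.744 = 222, and then N_2* = 780 - 1.6·222 = 425.

N_1* ≈ 222, N_2* ≈ 425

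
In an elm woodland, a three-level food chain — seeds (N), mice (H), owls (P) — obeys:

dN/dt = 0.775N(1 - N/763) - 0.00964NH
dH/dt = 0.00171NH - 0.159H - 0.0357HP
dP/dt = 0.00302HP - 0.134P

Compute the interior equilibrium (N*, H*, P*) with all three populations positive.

N* ≈ 342, H* ≈ 44.4, P* ≈ 11.9

From dP/dt = 0: 0.00302H* = 0.134, so H* = 44.4.
From dN/dt = 0: 0.775(1 - N*/763) = 0.00964·44.4, giving N* = 763·(1 - 0.552) = 342.
From dH/dt = 0: 0.00171·342 - 0.159 = 0.0357P*, so P* = 0.426/0.0357 = 11.9.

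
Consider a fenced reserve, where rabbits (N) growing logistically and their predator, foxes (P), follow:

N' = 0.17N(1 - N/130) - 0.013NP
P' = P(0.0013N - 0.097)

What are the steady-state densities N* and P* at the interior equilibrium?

From dP/dt = 0 with P > 0: 0.0013N* = 0.097, so N* = 74.6.
Substitute into dN/dt = 0: 0.17(1 - 74.6/130) = 0.013P*.
The bracket is 0.426, giving P* = 0.0724/0.013 = 5.57.

N* ≈ 74.6, P* ≈ 5.57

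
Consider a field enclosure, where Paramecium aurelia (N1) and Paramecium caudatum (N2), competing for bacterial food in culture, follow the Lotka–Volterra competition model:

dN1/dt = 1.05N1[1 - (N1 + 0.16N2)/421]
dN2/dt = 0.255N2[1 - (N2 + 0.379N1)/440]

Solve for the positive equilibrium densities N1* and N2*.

Setting both brackets to zero gives the nullclines N1 + 0.16N2 = 421 and 0.379N1 + N2 = 440.
Substituting N2 = 440 - 0.379N1 into the first: N1(1 - 0.16·0.379) = 421 - 0.16·440.
So N1* = 351/0.939 = 373, and then N2* = 440 - 0.379·373 = 299.

N1* ≈ 373, N2* ≈ 299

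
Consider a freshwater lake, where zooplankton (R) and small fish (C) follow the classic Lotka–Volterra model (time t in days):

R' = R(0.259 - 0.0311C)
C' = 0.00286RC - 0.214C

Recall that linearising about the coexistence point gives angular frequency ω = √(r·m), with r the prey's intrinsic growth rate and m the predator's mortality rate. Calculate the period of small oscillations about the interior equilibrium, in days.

Here r = 0.259 and m = 0.214, so r·m = 0.0554.
ω = √0.0554 = 0.235 per day, hence T = 2π/ω ≈ 26.7 days.

T ≈ 26.7 days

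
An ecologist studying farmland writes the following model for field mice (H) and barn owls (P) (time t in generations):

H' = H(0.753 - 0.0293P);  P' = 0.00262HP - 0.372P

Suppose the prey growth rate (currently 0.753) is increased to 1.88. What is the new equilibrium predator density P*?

P* ≈ 64.2

At the interior fixed point, setting dH/dt = 0 with H > 0 fixes P* = (prey growth rate)/(HP coefficient) — independent of the other coefficients.
With the change, P* = 1.88/0.0293 = 64.2; it rises from 25.7.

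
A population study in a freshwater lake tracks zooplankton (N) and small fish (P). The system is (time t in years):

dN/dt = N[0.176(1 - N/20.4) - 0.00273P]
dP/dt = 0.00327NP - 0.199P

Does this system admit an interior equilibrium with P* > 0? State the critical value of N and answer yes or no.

The predator equation gives dP/dt > 0 only when N > 0.199/0.00327 = 60.9.
Without the predator, N → K = 20.4. Since 20.4 < 60.9, the predator cannot invade.

Threshold N = 60.9; K < 60.9, so no, the predator goes extinct.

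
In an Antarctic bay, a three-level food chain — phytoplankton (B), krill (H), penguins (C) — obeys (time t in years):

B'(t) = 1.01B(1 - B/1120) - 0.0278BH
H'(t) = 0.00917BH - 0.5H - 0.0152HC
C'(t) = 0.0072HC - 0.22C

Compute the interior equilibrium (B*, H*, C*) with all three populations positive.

From dC/dt = 0: 0.0072H* = 0.22, so H* = 30.6.
From dB/dt = 0: 1.01(1 - B*/1120) = 0.0278·30.6, giving B* = 1120·(1 - 0.841) = 178.
From dH/dt = 0: 0.00917·178 - 0.5 = 0.0152C*, so C* = 1.13/0.0152 = 74.5.

B* ≈ 178, H* ≈ 30.6, C* ≈ 74.5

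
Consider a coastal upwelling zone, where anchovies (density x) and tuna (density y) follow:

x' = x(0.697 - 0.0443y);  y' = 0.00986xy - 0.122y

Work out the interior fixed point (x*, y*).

Set dy/dt = 0 with y > 0: 0.00986x - 0.122 = 0, so x* = 0.122/0.00986 = 12.4.
Set dx/dt = 0 with x > 0: 0.697 - 0.0443y = 0, so y* = 0.697/0.0443 = 15.7.

x* ≈ 12.4, y* ≈ 15.7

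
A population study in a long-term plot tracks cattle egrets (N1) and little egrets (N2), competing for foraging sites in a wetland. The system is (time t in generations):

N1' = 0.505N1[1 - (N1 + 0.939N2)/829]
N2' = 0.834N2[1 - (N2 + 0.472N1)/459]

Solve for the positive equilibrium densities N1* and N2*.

N1* ≈ 715, N2* ≈ 122

Setting both brackets to zero gives the nullclines N1 + 0.939N2 = 829 and 0.472N1 + N2 = 459.
Substituting N2 = 459 - 0.472N1 into the first: N1(1 - 0.939·0.472) = 829 - 0.939·459.
So N1* = 398/0.557 = 715, and then N2* = 459 - 0.472·715 = 122.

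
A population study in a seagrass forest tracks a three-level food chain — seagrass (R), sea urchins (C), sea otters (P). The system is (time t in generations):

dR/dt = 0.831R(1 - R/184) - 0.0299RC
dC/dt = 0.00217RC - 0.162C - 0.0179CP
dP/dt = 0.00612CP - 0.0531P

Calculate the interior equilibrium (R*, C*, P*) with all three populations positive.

From dP/dt = 0: 0.00612C* = 0.0531, so C* = 8.68.
From dR/dt = 0: 0.831(1 - R*/184) = 0.0299·8.68, giving R* = 184·(1 - 0.312) = 127.
From dC/dt = 0: 0.00217·127 - 0.162 = 0.0179P*, so P* = 0.113/0.0179 = 6.29.

R* ≈ 127, C* ≈ 8.68, P* ≈ 6.29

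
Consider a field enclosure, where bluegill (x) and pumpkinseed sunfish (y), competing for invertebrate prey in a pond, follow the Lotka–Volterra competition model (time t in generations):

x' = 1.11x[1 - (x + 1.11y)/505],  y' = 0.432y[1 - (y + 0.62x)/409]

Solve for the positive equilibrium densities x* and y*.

Setting both brackets to zero gives the nullclines x + 1.11y = 505 and 0.62x + y = 409.
Substituting y = 409 - 0.62x into the first: x(1 - 1.11·0.62) = 505 - 1.11·409.
So x* = 51/0.312 = 164, and then y* = 409 - 0.62·164 = 308.

x* ≈ 164, y* ≈ 308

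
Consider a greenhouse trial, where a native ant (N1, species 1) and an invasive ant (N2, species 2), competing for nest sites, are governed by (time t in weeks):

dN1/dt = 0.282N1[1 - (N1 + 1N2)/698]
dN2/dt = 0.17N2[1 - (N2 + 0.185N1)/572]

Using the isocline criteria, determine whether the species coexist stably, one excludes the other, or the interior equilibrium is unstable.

stable coexistence

Compare the nullcline intercepts: K1/α12 = 698/1 = 698 > K2 = 572; K2/α21 = 572/0.185 = 3090 > K1 = 698.
Since both inequalities hold, each species can invade when rare, so the interior equilibrium is stable.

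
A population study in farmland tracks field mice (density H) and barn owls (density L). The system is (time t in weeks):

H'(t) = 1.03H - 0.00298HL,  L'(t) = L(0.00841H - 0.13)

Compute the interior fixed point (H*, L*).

H* ≈ 15.5, L* ≈ 346

Set dL/dt = 0 with L > 0: 0.00841H - 0.13 = 0, so H* = 0.13/0.00841 = 15.5.
Set dH/dt = 0 with H > 0: 1.03 - 0.00298L = 0, so L* = 1.03/0.00298 = 346.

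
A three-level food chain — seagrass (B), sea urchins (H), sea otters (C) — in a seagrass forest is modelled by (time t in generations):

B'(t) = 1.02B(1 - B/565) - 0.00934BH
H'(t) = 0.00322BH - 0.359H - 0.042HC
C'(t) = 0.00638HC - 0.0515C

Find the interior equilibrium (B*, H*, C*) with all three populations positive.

From dC/dt = 0: 0.00638H* = 0.0515, so H* = 8.07.
From dB/dt = 0: 1.02(1 - B*/565) = 0.00934·8.07, giving B* = 565·(1 - 0.0739) = 523.
From dH/dt = 0: 0.00322·523 - 0.359 = 0.042C*, so C* = 1.33/0.042 = 31.6.

B* ≈ 523, H* ≈ 8.07, C* ≈ 31.6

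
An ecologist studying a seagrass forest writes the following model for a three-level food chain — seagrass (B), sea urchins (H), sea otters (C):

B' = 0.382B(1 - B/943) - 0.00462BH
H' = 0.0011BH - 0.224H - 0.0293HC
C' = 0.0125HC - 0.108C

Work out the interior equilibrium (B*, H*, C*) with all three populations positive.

B* ≈ 844, H* ≈ 8.64, C* ≈ 24.1

From dC/dt = 0: 0.0125H* = 0.108, so H* = 8.64.
From dB/dt = 0: 0.382(1 - B*/943) = 0.00462·8.64, giving B* = 943·(1 - 0.104) = 844.
From dH/dt = 0: 0.0011·844 - 0.224 = 0.0293C*, so C* = 0.705/0.0293 = 24.1.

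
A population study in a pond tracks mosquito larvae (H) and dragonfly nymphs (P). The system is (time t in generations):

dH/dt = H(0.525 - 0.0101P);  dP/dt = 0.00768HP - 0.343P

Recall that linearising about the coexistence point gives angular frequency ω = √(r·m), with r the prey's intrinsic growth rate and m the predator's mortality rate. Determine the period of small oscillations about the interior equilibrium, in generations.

T ≈ 14.8 generations

Here r = 0.525 and m = 0.343, so r·m = 0.18.
ω = √0.18 = 0.424 per generation, hence T = 2π/ω ≈ 14.8 generations.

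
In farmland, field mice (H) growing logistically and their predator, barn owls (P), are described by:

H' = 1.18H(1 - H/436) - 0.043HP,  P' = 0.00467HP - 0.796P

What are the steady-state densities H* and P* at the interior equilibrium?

From dP/dt = 0 with P > 0: 0.00467H* = 0.796, so H* = 170.
Substitute into dH/dt = 0: 1.18(1 - 170/436) = 0.043P*.
The bracket is 0.609, giving P* = 0.719/0.043 = 16.7.

H* ≈ 170, P* ≈ 16.7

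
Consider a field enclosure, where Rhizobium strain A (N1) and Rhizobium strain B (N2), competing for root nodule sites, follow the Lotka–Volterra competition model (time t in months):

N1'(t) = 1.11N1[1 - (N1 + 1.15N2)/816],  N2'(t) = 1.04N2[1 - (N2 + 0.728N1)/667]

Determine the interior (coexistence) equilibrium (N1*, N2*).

Setting both brackets to zero gives the nullclines N1 + 1.15N2 = 816 and 0.728N1 + N2 = 667.
Substituting N2 = 667 - 0.728N1 into the first: N1(1 - 1.15·0.728) = 816 - 1.15·667.
So N1* = 49/0.163 = 301, and then N2* = 667 - 0.728·301 = 448.

N1* ≈ 301, N2* ≈ 448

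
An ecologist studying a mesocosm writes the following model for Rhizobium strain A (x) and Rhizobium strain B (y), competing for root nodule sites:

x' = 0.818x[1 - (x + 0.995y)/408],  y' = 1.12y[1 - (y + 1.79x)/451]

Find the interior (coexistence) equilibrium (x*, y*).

Setting both brackets to zero gives the nullclines x + 0.995y = 408 and 1.79x + y = 451.
Substituting y = 451 - 1.79x into the first: x(1 - 0.995·1.79) = 408 - 0.995·451.
So x* = -40.7/-0.781 = 52.2, and then y* = 451 - 1.79·52.2 = 358.

x* ≈ 52.2, y* ≈ 358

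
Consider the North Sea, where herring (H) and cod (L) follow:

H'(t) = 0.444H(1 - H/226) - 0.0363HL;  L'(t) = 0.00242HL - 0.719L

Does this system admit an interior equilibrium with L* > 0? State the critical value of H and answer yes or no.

Threshold H = 297; K < 297, so no, the predator goes extinct.

The predator equation gives dL/dt > 0 only when H > 0.719/0.00242 = 297.
Without the predator, H → K = 226. Since 226 < 297, the predator cannot invade.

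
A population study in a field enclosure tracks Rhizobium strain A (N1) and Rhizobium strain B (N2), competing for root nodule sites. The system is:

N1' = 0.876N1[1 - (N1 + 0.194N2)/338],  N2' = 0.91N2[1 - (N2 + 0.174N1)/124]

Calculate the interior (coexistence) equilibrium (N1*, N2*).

N1* ≈ 325, N2* ≈ 67.5

Setting both brackets to zero gives the nullclines N1 + 0.194N2 = 338 and 0.174N1 + N2 = 124.
Substituting N2 = 124 - 0.174N1 into the first: N1(1 - 0.194·0.174) = 338 - 0.194·124.
So N1* = 314/0.966 = 325, and then N2* = 124 - 0.174·325 = 67.5.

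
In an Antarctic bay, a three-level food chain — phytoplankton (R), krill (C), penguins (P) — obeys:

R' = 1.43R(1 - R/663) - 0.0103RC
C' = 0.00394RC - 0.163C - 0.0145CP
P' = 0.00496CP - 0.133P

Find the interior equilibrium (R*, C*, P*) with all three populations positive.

From dP/dt = 0: 0.00496C* = 0.133, so C* = 26.8.
From dR/dt = 0: 1.43(1 - R*/663) = 0.0103·26.8, giving R* = 663·(1 - 0.193) = 535.
From dC/dt = 0: 0.00394·535 - 0.163 = 0.0145P*, so P* = 1.94/0.0145 = 134.

R* ≈ 535, C* ≈ 26.8, P* ≈ 134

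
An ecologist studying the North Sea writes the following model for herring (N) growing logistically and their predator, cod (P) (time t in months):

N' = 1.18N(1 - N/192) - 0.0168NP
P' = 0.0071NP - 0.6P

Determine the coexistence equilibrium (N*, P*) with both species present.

From dP/dt = 0 with P > 0: 0.0071N* = 0.6, so N* = 84.5.
Substitute into dN/dt = 0: 1.18(1 - 84.5/192) = 0.0168P*.
The bracket is 0.56, giving P* = 0.661/0.0168 = 39.3.

N* ≈ 84.5, P* ≈ 39.3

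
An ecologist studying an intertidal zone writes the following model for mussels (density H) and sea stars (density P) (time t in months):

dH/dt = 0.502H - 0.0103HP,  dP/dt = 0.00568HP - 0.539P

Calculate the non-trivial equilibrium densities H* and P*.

H* ≈ 94.9, P* ≈ 48.7

Set dP/dt = 0 with P > 0: 0.00568H - 0.539 = 0, so H* = 0.539/0.00568 = 94.9.
Set dH/dt = 0 with H > 0: 0.502 - 0.0103P = 0, so P* = 0.502/0.0103 = 48.7.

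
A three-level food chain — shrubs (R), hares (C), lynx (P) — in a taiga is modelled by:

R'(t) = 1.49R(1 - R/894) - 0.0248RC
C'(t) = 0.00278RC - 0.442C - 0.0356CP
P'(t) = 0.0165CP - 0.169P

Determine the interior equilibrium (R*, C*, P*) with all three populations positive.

R* ≈ 742, C* ≈ 10.2, P* ≈ 45.5

From dP/dt = 0: 0.0165C* = 0.169, so C* = 10.2.
From dR/dt = 0: 1.49(1 - R*/894) = 0.0248·10.2, giving R* = 894·(1 - 0.17) = 742.
From dC/dt = 0: 0.00278·742 - 0.442 = 0.0356P*, so P* = 1.62/0.0356 = 45.5.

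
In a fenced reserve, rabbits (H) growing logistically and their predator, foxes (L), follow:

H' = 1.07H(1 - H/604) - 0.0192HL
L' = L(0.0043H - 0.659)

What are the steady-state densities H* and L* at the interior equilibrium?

H* ≈ 153, L* ≈ 41.6

From dL/dt = 0 with L > 0: 0.0043H* = 0.659, so H* = 153.
Substitute into dH/dt = 0: 1.07(1 - 153/604) = 0.0192L*.
The bracket is 0.746, giving L* = 0.799/0.0192 = 41.6.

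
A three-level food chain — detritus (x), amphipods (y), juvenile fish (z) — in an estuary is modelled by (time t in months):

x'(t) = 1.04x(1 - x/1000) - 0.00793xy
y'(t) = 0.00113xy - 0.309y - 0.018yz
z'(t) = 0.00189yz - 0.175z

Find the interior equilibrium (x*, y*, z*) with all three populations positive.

From dz/dt = 0: 0.00189y* = 0.175, so y* = 92.6.
From dx/dt = 0: 1.04(1 - x*/1000) = 0.00793·92.6, giving x* = 1000·(1 - 0.706) = 294.
From dy/dt = 0: 0.00113·294 - 0.309 = 0.018z*, so z* = 0.0232/0.018 = 1.29.

x* ≈ 294, y* ≈ 92.6, z* ≈ 1.29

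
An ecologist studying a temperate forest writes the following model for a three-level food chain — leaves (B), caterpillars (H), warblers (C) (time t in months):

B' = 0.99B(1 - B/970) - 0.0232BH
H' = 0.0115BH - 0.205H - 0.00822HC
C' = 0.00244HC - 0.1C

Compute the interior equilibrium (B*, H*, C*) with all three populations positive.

B* ≈ 38.4, H* ≈ 41, C* ≈ 28.8

From dC/dt = 0: 0.00244H* = 0.1, so H* = 41.
From dB/dt = 0: 0.99(1 - B*/970) = 0.0232·41, giving B* = 970·(1 - 0.96) = 38.4.
From dH/dt = 0: 0.0115·38.4 - 0.205 = 0.00822C*, so C* = 0.236/0.00822 = 28.8.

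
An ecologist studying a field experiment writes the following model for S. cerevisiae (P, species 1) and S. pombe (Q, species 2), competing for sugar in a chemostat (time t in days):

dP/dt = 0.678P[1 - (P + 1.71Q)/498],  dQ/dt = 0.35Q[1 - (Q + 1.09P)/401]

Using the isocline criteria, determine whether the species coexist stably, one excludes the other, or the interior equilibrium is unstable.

Compare the nullcline intercepts: K1/α12 = 498/1.71 = 291 < K2 = 401; K2/α21 = 401/1.09 = 368 < K1 = 498.
Since both are reversed, neither can invade when rare; the interior point is a saddle.

unstable coexistence (outcome depends on initial conditions)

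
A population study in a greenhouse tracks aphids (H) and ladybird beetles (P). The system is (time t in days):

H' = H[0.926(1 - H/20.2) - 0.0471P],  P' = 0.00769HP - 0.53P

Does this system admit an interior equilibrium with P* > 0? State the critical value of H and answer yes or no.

The predator equation gives dP/dt > 0 only when H > 0.53/0.00769 = 68.9.
Without the predator, H → K = 20.2. Since 20.2 < 68.9, the predator cannot invade.

Threshold H = 68.9; K < 68.9, so no, the predator goes extinct.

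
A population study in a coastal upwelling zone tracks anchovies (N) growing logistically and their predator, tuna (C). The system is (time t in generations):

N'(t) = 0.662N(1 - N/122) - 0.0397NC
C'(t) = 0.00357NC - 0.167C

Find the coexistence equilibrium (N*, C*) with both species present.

From dC/dt = 0 with C > 0: 0.00357N* = 0.167, so N* = 46.8.
Substitute into dN/dt = 0: 0.662(1 - 46.8/122) = 0.0397C*.
The bracket is 0.617, giving C* = 0.408/0.0397 = 10.3.

N* ≈ 46.8, C* ≈ 10.3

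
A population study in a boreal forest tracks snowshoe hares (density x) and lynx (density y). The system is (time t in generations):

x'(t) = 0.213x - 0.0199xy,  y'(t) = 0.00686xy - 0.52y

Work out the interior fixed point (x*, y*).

x* ≈ 75.8, y* ≈ 10.7

Set dy/dt = 0 with y > 0: 0.00686x - 0.52 = 0, so x* = 0.52/0.00686 = 75.8.
Set dx/dt = 0 with x > 0: 0.213 - 0.0199y = 0, so y* = 0.213/0.0199 = 10.7.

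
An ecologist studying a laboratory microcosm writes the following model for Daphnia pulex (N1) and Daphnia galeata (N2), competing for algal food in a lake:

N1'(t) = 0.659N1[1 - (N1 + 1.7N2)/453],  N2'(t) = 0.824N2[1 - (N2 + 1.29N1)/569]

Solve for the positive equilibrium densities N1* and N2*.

Setting both brackets to zero gives the nullclines N1 + 1.7N2 = 453 and 1.29N1 + N2 = 569.
Substituting N2 = 569 - 1.29N1 into the first: N1(1 - 1.7·1.29) = 453 - 1.7·569.
So N1* = -514/-1.19 = 431, and then N2* = 569 - 1.29·431 = 12.9.

N1* ≈ 431, N2* ≈ 12.9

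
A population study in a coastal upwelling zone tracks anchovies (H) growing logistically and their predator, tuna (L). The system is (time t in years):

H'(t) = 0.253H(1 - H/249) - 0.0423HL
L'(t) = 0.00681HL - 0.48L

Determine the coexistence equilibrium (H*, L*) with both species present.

H* ≈ 70.5, L* ≈ 4.29

From dL/dt = 0 with L > 0: 0.00681H* = 0.48, so H* = 70.5.
Substitute into dH/dt = 0: 0.253(1 - 70.5/249) = 0.0423L*.
The bracket is 0.717, giving L* = 0.181/0.0423 = 4.29.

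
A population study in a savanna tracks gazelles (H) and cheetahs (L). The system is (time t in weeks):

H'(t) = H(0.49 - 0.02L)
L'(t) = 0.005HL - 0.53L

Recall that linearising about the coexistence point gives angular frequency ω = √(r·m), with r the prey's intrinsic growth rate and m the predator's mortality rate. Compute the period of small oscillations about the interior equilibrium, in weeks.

T ≈ 12.3 weeks

Here r = 0.49 and m = 0.53, so r·m = 0.26.
ω = √0.26 = 0.51 per week, hence T = 2π/ω ≈ 12.3 weeks.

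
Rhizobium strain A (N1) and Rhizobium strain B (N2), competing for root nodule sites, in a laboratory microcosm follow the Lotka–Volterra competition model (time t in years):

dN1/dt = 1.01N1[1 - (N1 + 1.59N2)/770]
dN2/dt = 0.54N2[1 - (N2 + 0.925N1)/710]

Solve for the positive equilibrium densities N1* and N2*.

N1* ≈ 762, N2* ≈ 4.78

Setting both brackets to zero gives the nullclines N1 + 1.59N2 = 770 and 0.925N1 + N2 = 710.
Substituting N2 = 710 - 0.925N1 into the first: N1(1 - 1.59·0.925) = 770 - 1.59·710.
So N1* = -359/-0.471 = 762, and then N2* = 710 - 0.925·762 = 4.78.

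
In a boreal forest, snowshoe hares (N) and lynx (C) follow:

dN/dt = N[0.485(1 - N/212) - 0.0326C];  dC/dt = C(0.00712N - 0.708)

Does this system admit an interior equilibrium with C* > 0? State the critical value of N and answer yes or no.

Threshold N = 99.4; K > 99.4, so yes, the predator persists.

The predator equation gives dC/dt > 0 only when N > 0.708/0.00712 = 99.4.
Without the predator, N → K = 212. Since 212 > 99.4, the predator can invade and persist.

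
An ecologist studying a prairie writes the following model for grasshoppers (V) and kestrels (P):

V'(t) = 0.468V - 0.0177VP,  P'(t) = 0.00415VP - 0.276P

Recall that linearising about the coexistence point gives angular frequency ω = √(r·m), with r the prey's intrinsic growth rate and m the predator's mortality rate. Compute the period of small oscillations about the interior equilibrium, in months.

T ≈ 17.5 months

Here r = 0.468 and m = 0.276, so r·m = 0.129.
ω = √0.129 = 0.359 per month, hence T = 2π/ω ≈ 17.5 months.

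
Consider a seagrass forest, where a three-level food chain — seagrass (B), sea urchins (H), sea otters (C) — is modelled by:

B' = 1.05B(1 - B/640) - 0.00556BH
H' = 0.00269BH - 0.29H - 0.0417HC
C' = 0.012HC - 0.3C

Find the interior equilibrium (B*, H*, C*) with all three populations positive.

B* ≈ 555, H* ≈ 25, C* ≈ 28.9

From dC/dt = 0: 0.012H* = 0.3, so H* = 25.
From dB/dt = 0: 1.05(1 - B*/640) = 0.00556·25, giving B* = 640·(1 - 0.132) = 555.
From dH/dt = 0: 0.00269·555 - 0.29 = 0.0417C*, so C* = 1.2/0.0417 = 28.9.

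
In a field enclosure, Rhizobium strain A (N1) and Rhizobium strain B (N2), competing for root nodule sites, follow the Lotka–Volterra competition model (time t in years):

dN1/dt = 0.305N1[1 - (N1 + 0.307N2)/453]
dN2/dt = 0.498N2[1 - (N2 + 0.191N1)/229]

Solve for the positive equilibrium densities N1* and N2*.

Setting both brackets to zero gives the nullclines N1 + 0.307N2 = 453 and 0.191N1 + N2 = 229.
Substituting N2 = 229 - 0.191N1 into the first: N1(1 - 0.307·0.191) = 453 - 0.307·229.
So N1* = 383/0.941 = 407, and then N2* = 229 - 0.191·407 = 151.

N1* ≈ 407, N2* ≈ 151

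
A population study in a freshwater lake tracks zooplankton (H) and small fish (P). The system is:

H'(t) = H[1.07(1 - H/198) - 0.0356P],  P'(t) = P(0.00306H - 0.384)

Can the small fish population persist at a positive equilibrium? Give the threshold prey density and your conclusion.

The predator equation gives dP/dt > 0 only when H > 0.384/0.00306 = 125.
Without the predator, H → K = 198. Since 198 > 125, the predator can invade and persist.

Threshold H = 125; K > 125, so yes, the predator persists.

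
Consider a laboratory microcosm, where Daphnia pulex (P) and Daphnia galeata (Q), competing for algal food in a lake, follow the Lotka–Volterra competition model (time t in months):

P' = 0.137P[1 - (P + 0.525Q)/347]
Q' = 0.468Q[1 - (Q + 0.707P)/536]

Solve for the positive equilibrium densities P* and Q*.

P* ≈ 104, Q* ≈ 462

Setting both brackets to zero gives the nullclines P + 0.525Q = 347 and 0.707P + Q = 536.
Substituting Q = 536 - 0.707P into the first: P(1 - 0.525·0.707) = 347 - 0.525·536.
So P* = 65.6/0.629 = 104, and then Q* = 536 - 0.707·104 = 462.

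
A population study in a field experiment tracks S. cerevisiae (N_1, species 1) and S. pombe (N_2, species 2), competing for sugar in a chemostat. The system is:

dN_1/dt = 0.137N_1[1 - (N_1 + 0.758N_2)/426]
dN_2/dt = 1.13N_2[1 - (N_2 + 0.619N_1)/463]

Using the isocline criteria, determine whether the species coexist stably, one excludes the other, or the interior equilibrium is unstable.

stable coexistence

Compare the nullcline intercepts: K1/α12 = 426/0.758 = 562 > K2 = 463; K2/α21 = 463/0.619 = 748 > K1 = 426.
Since both inequalities hold, each species can invade when rare, so the interior equilibrium is stable.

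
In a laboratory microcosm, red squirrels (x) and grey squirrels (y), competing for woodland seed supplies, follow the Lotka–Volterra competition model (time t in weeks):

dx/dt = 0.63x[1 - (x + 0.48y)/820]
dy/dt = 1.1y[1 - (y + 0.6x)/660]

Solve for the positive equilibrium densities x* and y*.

Setting both brackets to zero gives the nullclines x + 0.48y = 820 and 0.6x + y = 660.
Substituting y = 660 - 0.6x into the first: x(1 - 0.48·0.6) = 820 - 0.48·660.
So x* = 503/0.712 = 707, and then y* = 660 - 0.6·707 = 236.

x* ≈ 707, y* ≈ 236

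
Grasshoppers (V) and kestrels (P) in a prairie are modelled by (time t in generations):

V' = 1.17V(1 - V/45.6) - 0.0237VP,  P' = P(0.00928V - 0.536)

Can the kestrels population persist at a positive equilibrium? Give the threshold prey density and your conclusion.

Threshold V = 57.8; K < 57.8, so no, the predator goes extinct.

The predator equation gives dP/dt > 0 only when V > 0.536/0.00928 = 57.8.
Without the predator, V → K = 45.6. Since 45.6 < 57.8, the predator cannot invade.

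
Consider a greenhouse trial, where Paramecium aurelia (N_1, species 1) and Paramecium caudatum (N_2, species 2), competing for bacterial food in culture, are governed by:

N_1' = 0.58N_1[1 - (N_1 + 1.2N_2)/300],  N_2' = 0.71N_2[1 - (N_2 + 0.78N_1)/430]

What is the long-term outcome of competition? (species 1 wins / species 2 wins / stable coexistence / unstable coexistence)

Compare the nullcline intercepts: K1/α12 = 300/1.2 = 250 < K2 = 430; K2/α21 = 430/0.78 = 551 > K1 = 300.
Since the inequalities point opposite ways, species 2 can invade but species 1 cannot.

species 2 excludes species 1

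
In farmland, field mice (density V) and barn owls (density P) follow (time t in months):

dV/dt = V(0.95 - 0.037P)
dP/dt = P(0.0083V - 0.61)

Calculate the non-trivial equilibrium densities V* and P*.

V* ≈ 73.5, P* ≈ 25.7

Set dP/dt = 0 with P > 0: 0.0083V - 0.61 = 0, so V* = 0.61/0.0083 = 73.5.
Set dV/dt = 0 with V > 0: 0.95 - 0.037P = 0, so P* = 0.95/0.037 = 25.7.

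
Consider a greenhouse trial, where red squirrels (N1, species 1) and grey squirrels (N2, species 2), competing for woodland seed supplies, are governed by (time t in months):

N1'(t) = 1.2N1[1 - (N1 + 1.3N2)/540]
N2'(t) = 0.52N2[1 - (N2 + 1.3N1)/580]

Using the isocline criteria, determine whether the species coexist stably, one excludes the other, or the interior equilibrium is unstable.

Compare the nullcline intercepts: K1/α12 = 540/1.3 = 415 < K2 = 580; K2/α21 = 580/1.3 = 446 < K1 = 540.
Since both are reversed, neither can invade when rare; the interior point is a saddle.

unstable coexistence (outcome depends on initial conditions)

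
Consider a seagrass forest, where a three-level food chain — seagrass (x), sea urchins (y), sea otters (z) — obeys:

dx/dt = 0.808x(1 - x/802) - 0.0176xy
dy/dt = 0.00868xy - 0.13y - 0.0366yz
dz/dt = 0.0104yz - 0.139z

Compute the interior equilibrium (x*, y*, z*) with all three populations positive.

x* ≈ 569, y* ≈ 13.4, z* ≈ 131

From dz/dt = 0: 0.0104y* = 0.139, so y* = 13.4.
From dx/dt = 0: 0.808(1 - x*/802) = 0.0176·13.4, giving x* = 802·(1 - 0.291) = 569.
From dy/dt = 0: 0.00868·569 - 0.13 = 0.0366z*, so z* = 4.8/0.0366 = 131.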